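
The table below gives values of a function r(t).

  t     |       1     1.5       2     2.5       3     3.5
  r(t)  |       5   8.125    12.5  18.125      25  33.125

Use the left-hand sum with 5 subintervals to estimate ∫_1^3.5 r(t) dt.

Δt = 0.5.
Sum = 0.5·[5 + 8.125 + 12.5 + 18.125 + 25] = 34.375.

34.375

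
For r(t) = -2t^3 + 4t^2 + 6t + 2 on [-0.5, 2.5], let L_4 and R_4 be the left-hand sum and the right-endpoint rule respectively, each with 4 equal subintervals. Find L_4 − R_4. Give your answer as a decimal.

L_4 = 21.
R_4 = 28.875.
L_4 − R_4 = -7.875.

-7.875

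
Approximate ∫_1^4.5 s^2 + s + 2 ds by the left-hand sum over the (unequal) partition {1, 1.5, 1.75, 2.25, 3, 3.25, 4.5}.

37.09375

Subinterval widths: 0.5, 0.25, 0.5, 0.75, 0.25, 1.25.
Left endpoints: 1, 1.5, 1.75, 2.25, 3, 3.25.
f(1) = 4, f(1.5) = 5.75, f(1.75) = 6.8125, f(2.25) = 9.3125, f(3) = 14, f(3.25) = 15.8125.
Sum = Σ Δs_i · f(s_i).
Sum = 37.09375.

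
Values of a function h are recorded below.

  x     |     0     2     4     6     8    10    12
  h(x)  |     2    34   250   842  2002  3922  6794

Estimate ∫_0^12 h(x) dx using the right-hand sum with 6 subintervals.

27688

Δx = 2.
Sum = 2·[34 + 250 + 842 + 2002 + 3922 + 6794] = 27688.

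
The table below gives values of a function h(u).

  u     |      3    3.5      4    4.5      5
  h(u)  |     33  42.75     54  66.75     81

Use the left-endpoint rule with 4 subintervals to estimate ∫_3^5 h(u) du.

Δu = 0.5.
Sum = 0.5·[33 + 42.75 + 54 + 66.75] = 98.25.

98.25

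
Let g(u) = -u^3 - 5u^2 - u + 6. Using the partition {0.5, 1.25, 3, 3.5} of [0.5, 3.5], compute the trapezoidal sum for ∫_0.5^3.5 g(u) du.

-107.75390625

Subinterval widths: 0.75, 1.75, 0.5.
g(0.5) = 4.125, g(1.25) = -5.015625, g(3) = -69, g(3.5) = -101.625.
On each subinterval the trapezoid contributes (Δu_i/2)·[g(u_{i-1}) + g(u_i)].
Sum = -107.75390625.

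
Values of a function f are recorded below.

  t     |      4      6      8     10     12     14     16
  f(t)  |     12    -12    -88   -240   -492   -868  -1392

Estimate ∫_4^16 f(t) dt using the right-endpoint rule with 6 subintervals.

-6184

Δt = 2.
Sum = 2·[(-12) + (-88) + (-240) + (-492) + (-868) + (-1392)] = -6184.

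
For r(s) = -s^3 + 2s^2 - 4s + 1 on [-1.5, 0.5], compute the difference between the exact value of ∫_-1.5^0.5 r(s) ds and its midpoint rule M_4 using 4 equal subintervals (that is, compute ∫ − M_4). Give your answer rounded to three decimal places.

0.146

Exact integral: ∫_-1.5^0.5 r(s) ds ≈ 9.58333.
M_4 = 9.4375.
Error ≈ 9.58333 − 9.4375 ≈ 0.146.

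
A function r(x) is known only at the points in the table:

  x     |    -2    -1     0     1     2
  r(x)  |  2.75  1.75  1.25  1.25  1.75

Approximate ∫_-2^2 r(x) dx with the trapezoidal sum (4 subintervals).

6.5

Δx = 1.
T_4 = (1/2)·[2.75 + 2·1.75 + 2·1.25 + 2·1.25 + 1.75] = 6.5.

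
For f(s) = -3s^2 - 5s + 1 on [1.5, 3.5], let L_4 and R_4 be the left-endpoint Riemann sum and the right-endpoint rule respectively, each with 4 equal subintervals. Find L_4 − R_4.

20

L_4 = -52.75.
R_4 = -72.75.
L_4 − R_4 = 20.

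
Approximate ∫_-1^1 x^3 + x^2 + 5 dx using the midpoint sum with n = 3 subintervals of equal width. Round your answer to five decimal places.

10.59259

Δx = (1 − (-1))/3 = 2/3.
Midpoints: -2/3, 0, 2/3.
f(-2/3) = 139/27, f(0) = 5, f(2/3) = 155/27.
Sum = Δx · [f(-2/3) + f(0) + f(2/3)].
Sum ≈ 10.59259.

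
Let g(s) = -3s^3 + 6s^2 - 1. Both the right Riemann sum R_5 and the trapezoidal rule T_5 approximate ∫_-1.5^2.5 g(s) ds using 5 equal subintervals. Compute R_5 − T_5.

R_5 = -4.06.
T_5 = 9.14.
R_5 − T_5 = -13.2.

-13.2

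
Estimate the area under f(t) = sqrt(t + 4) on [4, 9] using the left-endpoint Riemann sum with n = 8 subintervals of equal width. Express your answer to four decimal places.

15.9191

Δt = (9 − 4)/8 = 0.625.
Left endpoints: 4, 4.625, 5.25, 5.875, 6.5, 7.125, 7.75, 8.375.
f(4) ≈ 2.8284, f(4.625) ≈ 2.9368, f(5.25) ≈ 3.0414, f(5.875) ≈ 3.1425, f(6.5) ≈ 3.2404, f(7.125) ≈ 3.3354, f(7.75) ≈ 3.4278, f(8.375) ≈ 3.5178.
Sum = Δt · [f(4) + f(4.625) + f(5.25) + ...].
Sum ≈ 15.9191.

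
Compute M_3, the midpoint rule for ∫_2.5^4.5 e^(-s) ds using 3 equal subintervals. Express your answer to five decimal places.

Δs = (4.5 − 2.5)/3 = 2/3.
Midpoints: 17/6, 3.5, 25/6.
f(17/6) ≈ 0.05882, f(3.5) ≈ 0.03020, f(25/6) ≈ 0.01550.
Sum = Δs · [f(17/6) + f(3.5) + f(25/6)].
Sum ≈ 0.06968.

0.06968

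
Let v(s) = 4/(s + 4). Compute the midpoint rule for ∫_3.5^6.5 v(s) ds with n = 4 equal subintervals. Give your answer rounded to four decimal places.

1.3451

Δs = (6.5 − 3.5)/4 = 0.75.
Midpoints: 3.875, 4.625, 5.375, 6.125.
v(3.875) = 32/63, v(4.625) = 32/69, v(5.375) = 32/75, v(6.125) = 32/81.
Sum = Δs · [v(3.875) + v(4.625) + v(5.375) + v(6.125)].
Sum ≈ 1.3451.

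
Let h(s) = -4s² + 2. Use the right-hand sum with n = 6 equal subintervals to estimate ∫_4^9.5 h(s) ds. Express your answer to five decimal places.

Δs = (9.5 − 4)/6 = 11/12.
Right endpoints: 59/12, 35/6, 6.75, 23/3, 103/12, 9.5.
h(59/12) = -3409/36, h(35/6) = -1207/9, h(6.75) = -180.25, h(23/3) = -2098/9, h(103/12) = -10537/36, h(9.5) = -359.
Sum = Δs · [h(59/12) + h(35/6) + h(6.75) + ...].
Sum ≈ -1186.03935.

-1186.03935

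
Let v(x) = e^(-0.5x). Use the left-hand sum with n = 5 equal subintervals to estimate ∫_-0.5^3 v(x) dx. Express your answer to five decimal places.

2.51472

Δx = (3 − (-0.5))/5 = 0.7.
Left endpoints: -0.5, 0.2, 0.9, 1.6, 2.3.
v(-0.5) ≈ 1.28403, v(0.2) ≈ 0.90484, v(0.9) ≈ 0.63763, v(1.6) ≈ 0.44933, v(2.3) ≈ 0.31664.
Sum = Δx · [v(-0.5) + v(0.2) + v(0.9) + v(1.6) + v(2.3)].
Sum ≈ 2.51472.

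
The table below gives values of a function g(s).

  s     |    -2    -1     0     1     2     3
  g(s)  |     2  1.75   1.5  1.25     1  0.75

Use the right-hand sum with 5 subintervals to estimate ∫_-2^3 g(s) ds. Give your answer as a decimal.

Δs = 1.
Sum = 1·[1.75 + 1.5 + 1.25 + 1 + 0.75] = 6.25.

6.25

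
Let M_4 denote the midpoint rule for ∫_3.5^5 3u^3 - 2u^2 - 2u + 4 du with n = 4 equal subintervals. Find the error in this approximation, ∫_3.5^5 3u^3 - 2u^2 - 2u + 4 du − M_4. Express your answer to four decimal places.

Exact integral: ∫_3.5^5 f(u) du = 294.703125.
M_4 ≈ 294.065918.
Error ≈ 294.703125 − 294.065918 ≈ 0.6372.

0.6372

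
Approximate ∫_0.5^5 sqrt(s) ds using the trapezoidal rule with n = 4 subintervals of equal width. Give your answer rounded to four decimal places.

Δs = (5 − 0.5)/4 = 1.125.
f(0.5) ≈ 0.7071, f(1.625) ≈ 1.2748, f(2.75) ≈ 1.6583, f(3.875) ≈ 1.9685, f(5) ≈ 2.2361.
T_4 = (Δs/2)·[f(s_0) + 2f(s_1) + 2f(s_2) + 2f(s_3) + f(s_4)].
Sum ≈ 7.1698.

7.1698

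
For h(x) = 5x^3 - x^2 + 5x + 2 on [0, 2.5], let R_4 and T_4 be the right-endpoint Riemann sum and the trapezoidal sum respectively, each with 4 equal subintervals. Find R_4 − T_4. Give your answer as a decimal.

R_4 ≈ 93.500977.
T_4 ≈ 67.133789.
R_4 − T_4 = 26.3671875.

26.3671875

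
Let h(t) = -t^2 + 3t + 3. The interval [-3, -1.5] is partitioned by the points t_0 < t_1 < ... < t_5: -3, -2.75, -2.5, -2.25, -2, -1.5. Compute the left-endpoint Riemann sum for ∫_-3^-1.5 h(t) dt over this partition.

Subinterval widths: 0.25, 0.25, 0.25, 0.25, 0.5.
Left endpoints: -3, -2.75, -2.5, -2.25, -2.
h(-3) = -15, h(-2.75) = -12.8125, h(-2.5) = -10.75, h(-2.25) = -8.8125, h(-2) = -7.
Sum = Σ Δt_i · h(t_i).
Sum = -15.34375.

-15.34375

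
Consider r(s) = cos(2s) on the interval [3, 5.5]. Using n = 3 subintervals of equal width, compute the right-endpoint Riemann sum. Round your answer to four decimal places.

Δs = (5.5 − 3)/3 = 5/6.
Right endpoints: 23/6, 14/3, 5.5.
r(23/6) ≈ 0.1862, r(14/3) ≈ -0.9958, r(5.5) ≈ 0.0044.
Sum = Δs · [r(23/6) + r(14/3) + r(5.5)].
Sum ≈ -0.6710.

-0.6710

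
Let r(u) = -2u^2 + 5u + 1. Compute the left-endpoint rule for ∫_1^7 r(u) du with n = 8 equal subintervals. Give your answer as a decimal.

Δu = (7 − 1)/8 = 0.75.
Left endpoints: 1, 1.75, 2.5, 3.25, 4, 4.75, 5.5, 6.25.
r(1) = 4, r(1.75) = 3.625, r(2.5) = 1, r(3.25) = -3.875, r(4) = -11, r(4.75) = -20.375, r(5.5) = -32, r(6.25) = -45.875.
Sum = Δu · [r(1) + r(1.75) + r(2.5) + ...].
Sum = -78.375.

-78.375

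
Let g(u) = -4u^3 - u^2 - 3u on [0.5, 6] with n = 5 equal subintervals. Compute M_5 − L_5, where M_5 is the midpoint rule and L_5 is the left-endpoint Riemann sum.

M_5 = -1399.3375.
L_5 = -962.225.
M_5 − L_5 = -437.1125.

-437.1125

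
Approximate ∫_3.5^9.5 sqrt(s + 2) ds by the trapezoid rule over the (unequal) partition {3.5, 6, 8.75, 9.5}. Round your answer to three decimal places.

Subinterval widths: 2.5, 2.75, 0.75.
f(3.5) ≈ 2.345, f(6) ≈ 2.828, f(8.75) ≈ 3.279, f(9.5) ≈ 3.391.
On each subinterval the trapezoid contributes (Δs_i/2)·[f(s_{i-1}) + f(s_i)].
Sum ≈ 17.366.

17.366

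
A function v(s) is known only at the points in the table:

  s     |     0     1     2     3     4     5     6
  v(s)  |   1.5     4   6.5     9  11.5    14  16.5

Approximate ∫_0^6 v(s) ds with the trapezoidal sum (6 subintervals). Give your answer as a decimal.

Δs = 1.
T_6 = (1/2)·[1.5 + 2·4 + 2·6.5 + 2·9 + 2·11.5 + 2·14 + 16.5] = 54.

54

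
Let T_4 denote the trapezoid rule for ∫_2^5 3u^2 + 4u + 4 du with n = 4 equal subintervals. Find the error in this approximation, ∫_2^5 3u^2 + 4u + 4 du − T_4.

Exact integral: ∫_2^5 f(u) du = 171.
T_4 = 171.84375.
Error = 171 − 171.84375 = -0.84375.

-0.84375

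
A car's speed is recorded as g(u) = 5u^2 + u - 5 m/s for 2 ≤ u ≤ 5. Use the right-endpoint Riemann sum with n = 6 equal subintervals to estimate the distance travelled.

Δu = (5 − 2)/6 = 0.5.
Right endpoints: 2.5, 3, 3.5, 4, 4.5, 5.
g(2.5) = 28.75, g(3) = 43, g(3.5) = 59.75, g(4) = 79, g(4.5) = 100.75, g(5) = 125.
Sum = Δu · [g(2.5) + g(3) + g(3.5) + ...].
Sum = 218.125.

218.125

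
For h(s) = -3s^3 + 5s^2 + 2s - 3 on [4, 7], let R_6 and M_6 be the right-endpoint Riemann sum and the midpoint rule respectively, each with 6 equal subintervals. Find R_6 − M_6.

R_6 = -1291.8125.
M_6 = -1116.96875.
R_6 − M_6 = -174.84375.

-174.84375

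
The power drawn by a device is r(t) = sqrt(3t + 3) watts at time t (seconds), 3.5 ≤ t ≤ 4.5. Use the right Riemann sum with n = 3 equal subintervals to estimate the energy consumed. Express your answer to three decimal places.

3.936

Δt = (4.5 − 3.5)/3 = 1/3.
Right endpoints: 23/6, 25/6, 4.5.
r(23/6) ≈ 3.808, r(25/6) ≈ 3.937, r(4.5) ≈ 4.062.
Sum = Δt · [r(23/6) + r(25/6) + r(4.5)].
Sum ≈ 3.936.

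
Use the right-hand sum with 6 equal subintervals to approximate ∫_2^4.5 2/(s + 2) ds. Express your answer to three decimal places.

0.932

Δs = (4.5 − 2)/6 = 5/12.
Right endpoints: 29/12, 17/6, 3.25, 11/3, 49/12, 4.5.
f(29/12) = 24/53, f(17/6) = 12/29, f(3.25) = 8/21, f(11/3) = 6/17, f(49/12) = 24/73, f(4.5) = 4/13.
Sum = Δs · [f(29/12) + f(17/6) + f(3.25) + ...].
Sum ≈ 0.932.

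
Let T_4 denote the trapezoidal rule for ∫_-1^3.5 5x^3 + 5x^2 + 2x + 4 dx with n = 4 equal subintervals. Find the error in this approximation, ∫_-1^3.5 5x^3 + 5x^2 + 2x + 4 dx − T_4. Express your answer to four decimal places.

-22.5439

Exact integral: ∫_-1^3.5 f(x) dx = 288.703125.
T_4 ≈ 311.247070.
Error ≈ 288.703125 − 311.247070 ≈ -22.5439.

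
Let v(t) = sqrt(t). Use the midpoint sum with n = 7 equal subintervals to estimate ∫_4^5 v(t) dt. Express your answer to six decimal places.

2.120249

Δt = (5 − 4)/7 = 1/7.
Midpoints: 57/14, 59/14, 61/14, 4.5, 65/14, 67/14, 69/14.
v(57/14) ≈ 2.017778, v(59/14) ≈ 2.052873, v(61/14) ≈ 2.087377, v(4.5) ≈ 2.121320, v(65/14) ≈ 2.154729, v(67/14) ≈ 2.187628, v(69/14) ≈ 2.220039.
Sum = Δt · [v(57/14) + v(59/14) + v(61/14) + ...].
Sum ≈ 2.120249.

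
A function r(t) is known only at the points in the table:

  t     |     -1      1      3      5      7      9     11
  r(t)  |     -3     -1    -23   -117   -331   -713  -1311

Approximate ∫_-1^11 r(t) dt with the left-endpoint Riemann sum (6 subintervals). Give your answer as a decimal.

-2376

Δt = 2.
Sum = 2·[(-3) + (-1) + (-23) + (-117) + (-331) + (-713)] = -2376.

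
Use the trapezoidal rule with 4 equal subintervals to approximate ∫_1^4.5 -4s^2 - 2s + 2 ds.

-134.203125

Δs = (4.5 − 1)/4 = 0.875.
f(1) = -4, f(1.875) = -15.8125, f(2.75) = -33.75, f(3.625) = -57.8125, f(4.5) = -88.
T_4 = (Δs/2)·[f(s_0) + 2f(s_1) + 2f(s_2) + 2f(s_3) + f(s_4)].
Sum = -134.203125.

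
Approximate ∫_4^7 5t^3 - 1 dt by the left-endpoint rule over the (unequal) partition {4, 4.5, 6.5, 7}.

1754.8125

Subinterval widths: 0.5, 2, 0.5.
Left endpoints: 4, 4.5, 6.5.
f(4) = 319, f(4.5) = 454.625, f(6.5) = 1372.125.
Sum = Σ Δt_i · f(t_i).
Sum = 1754.8125.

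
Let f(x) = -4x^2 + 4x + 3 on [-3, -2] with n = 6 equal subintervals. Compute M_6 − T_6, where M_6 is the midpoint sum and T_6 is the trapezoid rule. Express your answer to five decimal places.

M_6 ≈ -32.3240741.
T_6 ≈ -32.3518519.
M_6 − T_6 ≈ 0.02778.

0.02778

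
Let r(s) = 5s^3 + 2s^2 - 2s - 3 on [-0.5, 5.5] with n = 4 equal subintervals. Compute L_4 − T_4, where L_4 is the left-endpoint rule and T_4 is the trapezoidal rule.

-660.375

L_4 = 635.25.
T_4 = 1295.625.
L_4 − T_4 = -660.375.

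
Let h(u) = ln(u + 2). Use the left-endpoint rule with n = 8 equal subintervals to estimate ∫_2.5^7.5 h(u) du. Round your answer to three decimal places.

Δu = (7.5 − 2.5)/8 = 0.625.
Left endpoints: 2.5, 3.125, 3.75, 4.375, 5, 5.625, 6.25, 6.875.
h(2.5) ≈ 1.504, h(3.125) ≈ 1.634, h(3.75) ≈ 1.749, h(4.375) ≈ 1.852, h(5) ≈ 1.946, h(5.625) ≈ 2.031, h(6.25) ≈ 2.110, h(6.875) ≈ 2.183.
Sum = Δu · [h(2.5) + h(3.125) + h(3.75) + ...].
Sum ≈ 9.382.

9.382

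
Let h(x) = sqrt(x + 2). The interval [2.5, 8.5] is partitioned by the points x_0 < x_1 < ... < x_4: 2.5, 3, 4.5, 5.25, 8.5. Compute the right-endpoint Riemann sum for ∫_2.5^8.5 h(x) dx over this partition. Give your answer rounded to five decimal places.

17.49294

Subinterval widths: 0.5, 1.5, 0.75, 3.25.
Right endpoints: 3, 4.5, 5.25, 8.5.
h(3) ≈ 2.23607, h(4.5) ≈ 2.54951, h(5.25) ≈ 2.69258, h(8.5) ≈ 3.24037.
Sum = Σ Δx_i · h(x_i).
Sum ≈ 17.49294.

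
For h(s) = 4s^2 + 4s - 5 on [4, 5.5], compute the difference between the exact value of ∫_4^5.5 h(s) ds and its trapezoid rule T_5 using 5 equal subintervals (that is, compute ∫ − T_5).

Exact integral: ∫_4^5.5 h(s) ds = 157.5.
T_5 = 157.59.
Error = 157.5 − 157.59 = -0.09.

-0.09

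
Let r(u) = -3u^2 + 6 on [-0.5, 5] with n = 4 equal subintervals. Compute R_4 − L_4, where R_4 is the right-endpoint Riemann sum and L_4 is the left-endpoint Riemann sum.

-102.09375

R_4 = -148.37109375.
L_4 = -46.27734375.
R_4 − L_4 = -102.09375.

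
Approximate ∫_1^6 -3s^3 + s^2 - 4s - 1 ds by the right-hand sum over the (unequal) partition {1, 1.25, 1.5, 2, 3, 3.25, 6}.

Subinterval widths: 0.25, 0.25, 0.5, 1, 0.25, 2.75.
Right endpoints: 1.25, 1.5, 2, 3, 3.25, 6.
f(1.25) = -10.296875, f(1.5) = -14.875, f(2) = -29, f(3) = -85, f(3.25) = -106.421875, f(6) = -637.
Sum = Σ Δs_i · f(s_i).
Sum = -1884.1484375.

-1884.1484375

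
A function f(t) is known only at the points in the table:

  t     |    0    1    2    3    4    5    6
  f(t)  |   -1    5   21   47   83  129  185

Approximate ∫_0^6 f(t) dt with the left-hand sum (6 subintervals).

284

Δt = 1.
Sum = 1·[(-1) + 5 + 21 + 47 + 83 + 129] = 284.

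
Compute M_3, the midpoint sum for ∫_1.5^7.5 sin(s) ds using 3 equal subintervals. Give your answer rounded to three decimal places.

-0.328

Δs = (7.5 − 1.5)/3 = 2.
Midpoints: 2.5, 4.5, 6.5.
f(2.5) ≈ 0.598, f(4.5) ≈ -0.978, f(6.5) ≈ 0.215.
Sum = Δs · [f(2.5) + f(4.5) + f(6.5)].
Sum ≈ -0.328.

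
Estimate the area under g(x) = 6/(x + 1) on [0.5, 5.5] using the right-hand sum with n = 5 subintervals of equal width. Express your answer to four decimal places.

7.4616

Δx = (5.5 − 0.5)/5 = 1.
Right endpoints: 1.5, 2.5, 3.5, 4.5, 5.5.
g(1.5) = 2.4, g(2.5) = 12/7, g(3.5) = 4/3, g(4.5) = 12/11, g(5.5) = 12/13.
Sum = Δx · [g(1.5) + g(2.5) + g(3.5) + g(4.5) + g(5.5)].
Sum ≈ 7.4616.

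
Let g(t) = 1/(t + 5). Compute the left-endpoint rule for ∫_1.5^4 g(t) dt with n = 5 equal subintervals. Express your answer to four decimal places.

Δt = (4 − 1.5)/5 = 0.5.
Left endpoints: 1.5, 2, 2.5, 3, 3.5.
g(1.5) = 2/13, g(2) = 1/7, g(2.5) = 2/15, g(3) = 0.125, g(3.5) = 2/17.
Sum = Δt · [g(1.5) + g(2) + g(2.5) + g(3) + g(3.5)].
Sum ≈ 0.3363.

0.3363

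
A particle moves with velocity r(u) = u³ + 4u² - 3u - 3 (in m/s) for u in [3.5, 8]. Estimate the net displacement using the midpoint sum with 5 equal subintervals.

1514.4046875

Δu = (8 − 3.5)/5 = 0.9.
Midpoints: 3.95, 4.85, 5.75, 6.65, 7.55.
r(3.95) = 109.189875, r(4.85) = 190.624125, r(5.75) = 302.109375, r(6.65) = 448.019625, r(7.55) = 632.728875.
Sum = Δu · [r(3.95) + r(4.85) + r(5.75) + r(6.65) + r(7.55)].
Sum = 1514.4046875.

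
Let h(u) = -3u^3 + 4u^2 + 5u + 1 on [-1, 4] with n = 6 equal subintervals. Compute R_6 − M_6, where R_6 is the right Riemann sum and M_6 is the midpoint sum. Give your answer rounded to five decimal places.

-54.07986

R_6 ≈ -113.4143519.
M_6 ≈ -59.3344907.
R_6 − M_6 ≈ -54.07986.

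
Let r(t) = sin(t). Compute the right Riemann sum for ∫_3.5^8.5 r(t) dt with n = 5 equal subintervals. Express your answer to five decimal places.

0.26854

Δt = (8.5 − 3.5)/5 = 1.
Right endpoints: 4.5, 5.5, 6.5, 7.5, 8.5.
r(4.5) ≈ -0.97753, r(5.5) ≈ -0.70554, r(6.5) ≈ 0.21512, r(7.5) ≈ 0.93800, r(8.5) ≈ 0.79849.
Sum = Δt · [r(4.5) + r(5.5) + r(6.5) + r(7.5) + r(8.5)].
Sum ≈ 0.26854.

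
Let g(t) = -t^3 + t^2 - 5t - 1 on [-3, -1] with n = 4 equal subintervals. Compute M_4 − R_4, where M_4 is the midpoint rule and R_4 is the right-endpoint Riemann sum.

10.125

M_4 = 46.375.
R_4 = 36.25.
M_4 − R_4 = 10.125.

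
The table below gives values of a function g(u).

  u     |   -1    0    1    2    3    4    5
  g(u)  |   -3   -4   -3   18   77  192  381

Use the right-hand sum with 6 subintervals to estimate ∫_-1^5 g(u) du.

Δu = 1.
Sum = 1·[(-4) + (-3) + 18 + 77 + 192 + 381] = 661.

661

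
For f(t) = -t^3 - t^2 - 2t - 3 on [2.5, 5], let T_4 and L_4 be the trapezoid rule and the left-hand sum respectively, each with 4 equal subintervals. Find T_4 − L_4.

T_4 ≈ -211.1865234.
L_4 ≈ -169.5849609.
T_4 − L_4 = -41.6015625.

-41.6015625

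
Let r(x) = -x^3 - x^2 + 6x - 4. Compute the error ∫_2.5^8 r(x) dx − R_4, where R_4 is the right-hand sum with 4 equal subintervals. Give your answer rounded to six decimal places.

Exact integral: ∫_2.5^8 r(x) dx ≈ -1028.44270833.
R_4 ≈ -1415.74511719.
Error ≈ -1028.44270833 − (-1415.74511719) ≈ 387.302409.

387.302409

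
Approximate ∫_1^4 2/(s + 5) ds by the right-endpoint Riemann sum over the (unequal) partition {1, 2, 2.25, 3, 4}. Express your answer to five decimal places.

Subinterval widths: 1, 0.25, 0.75, 1.
Right endpoints: 2, 2.25, 3, 4.
f(2) = 2/7, f(2.25) = 8/29, f(3) = 0.25, f(4) = 2/9.
Sum = Σ Δs_i · f(s_i).
Sum ≈ 0.76440.

0.76440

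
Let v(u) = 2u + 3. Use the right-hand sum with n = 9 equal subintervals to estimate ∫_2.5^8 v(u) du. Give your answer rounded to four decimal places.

77.6111

Δu = (8 − 2.5)/9 = 11/18.
Right endpoints: 28/9, 67/18, 13/3, 89/18, 50/9, 37/6, 61/9, 133/18, 8.
v(28/9) = 83/9, v(67/18) = 94/9, v(13/3) = 35/3, v(89/18) = 116/9, v(50/9) = 127/9, v(37/6) = 46/3, v(61/9) = 149/9, v(133/18) = 160/9, v(8) = 19.
Sum = Δu · [v(28/9) + v(67/18) + v(13/3) + ...].
Sum ≈ 77.6111.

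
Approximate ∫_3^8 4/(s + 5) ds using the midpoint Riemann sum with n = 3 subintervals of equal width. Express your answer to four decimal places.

1.9376

Δs = (8 − 3)/3 = 5/3.
Midpoints: 23/6, 5.5, 43/6.
f(23/6) = 24/53, f(5.5) = 8/21, f(43/6) = 24/73.
Sum = Δs · [f(23/6) + f(5.5) + f(43/6)].
Sum ≈ 1.9376.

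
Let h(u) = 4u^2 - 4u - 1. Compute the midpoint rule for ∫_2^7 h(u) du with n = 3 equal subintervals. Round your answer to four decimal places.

Δu = (7 − 2)/3 = 5/3.
Midpoints: 17/6, 4.5, 37/6.
h(17/6) = 178/9, h(4.5) = 62, h(37/6) = 1138/9.
Sum = Δu · [h(17/6) + h(4.5) + h(37/6)].
Sum ≈ 347.0370.

347.0370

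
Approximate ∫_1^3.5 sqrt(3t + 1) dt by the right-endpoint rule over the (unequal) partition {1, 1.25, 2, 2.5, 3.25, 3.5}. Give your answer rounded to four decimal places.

Subinterval widths: 0.25, 0.75, 0.5, 0.75, 0.25.
Right endpoints: 1.25, 2, 2.5, 3.25, 3.5.
f(1.25) ≈ 2.1794, f(2) ≈ 2.6458, f(2.5) ≈ 2.9155, f(3.25) ≈ 3.2787, f(3.5) ≈ 3.3912.
Sum = Σ Δt_i · f(t_i).
Sum ≈ 7.2937.

7.2937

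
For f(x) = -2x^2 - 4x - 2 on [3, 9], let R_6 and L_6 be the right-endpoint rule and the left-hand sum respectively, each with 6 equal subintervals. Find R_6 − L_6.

-168

R_6 = -710.
L_6 = -542.
R_6 − L_6 = -168.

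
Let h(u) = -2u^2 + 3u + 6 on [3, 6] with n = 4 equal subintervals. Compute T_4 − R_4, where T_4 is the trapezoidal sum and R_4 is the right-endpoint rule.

16.875

T_4 = -68.0625.
R_4 = -84.9375.
T_4 − R_4 = 16.875.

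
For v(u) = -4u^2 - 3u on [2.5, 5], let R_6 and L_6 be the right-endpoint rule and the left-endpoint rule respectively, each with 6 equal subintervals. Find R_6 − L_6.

-34.375

R_6 ≈ -191.43518519.
L_6 ≈ -157.06018519.
R_6 − L_6 = -34.375.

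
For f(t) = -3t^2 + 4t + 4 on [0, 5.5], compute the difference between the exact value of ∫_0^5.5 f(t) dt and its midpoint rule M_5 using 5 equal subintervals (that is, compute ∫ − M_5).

Exact integral: ∫_0^5.5 f(t) dt = -83.875.
M_5 = -82.21125.
Error = -83.875 − (-82.21125) = -1.66375.

-1.66375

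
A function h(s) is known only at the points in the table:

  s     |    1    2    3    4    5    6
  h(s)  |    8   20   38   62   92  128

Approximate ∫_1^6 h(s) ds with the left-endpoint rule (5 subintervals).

220

Δs = 1.
Sum = 1·[8 + 20 + 38 + 62 + 92] = 220.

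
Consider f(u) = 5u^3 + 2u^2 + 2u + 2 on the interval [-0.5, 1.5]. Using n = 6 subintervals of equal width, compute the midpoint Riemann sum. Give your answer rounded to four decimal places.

14.4074

Δu = (1.5 − (-0.5))/6 = 1/3.
Midpoints: -1/3, 0, 1/3, 2/3, 1, 4/3.
f(-1/3) = 37/27, f(0) = 2, f(1/3) = 83/27, f(2/3) = 154/27, f(1) = 11, f(4/3) = 542/27.
Sum = Δu · [f(-1/3) + f(0) + f(1/3) + ...].
Sum ≈ 14.4074.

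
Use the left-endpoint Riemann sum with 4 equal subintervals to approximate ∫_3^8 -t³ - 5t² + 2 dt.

Δt = (8 − 3)/4 = 1.25.
Left endpoints: 3, 4.25, 5.5, 6.75.
f(3) = -70, f(4.25) = -165.078125, f(5.5) = -315.625, f(6.75) = -533.359375.
Sum = Δt · [f(3) + f(4.25) + f(5.5) + f(6.75)].
Sum = -1355.078125.

-1355.078125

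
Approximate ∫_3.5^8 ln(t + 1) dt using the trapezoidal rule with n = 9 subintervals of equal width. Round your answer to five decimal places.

8.50436

Δt = (8 − 3.5)/9 = 0.5.
f(3.5) ≈ 1.50408, f(4) ≈ 1.60944, f(4.5) ≈ 1.70475, f(5) ≈ 1.79176, f(5.5) ≈ 1.87180, f(6) ≈ 1.94591, f(6.5) ≈ 2.01490, f(7) ≈ 2.07944, f(7.5) ≈ 2.14007, f(8) ≈ 2.19722.
T_9 = (Δt/2)·[f(t_0) + 2f(t_1) + ... + 2f(t_{8}) + f(t_9)].
Sum ≈ 8.50436.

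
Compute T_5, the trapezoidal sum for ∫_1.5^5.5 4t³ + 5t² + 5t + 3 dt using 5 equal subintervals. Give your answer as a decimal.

1283.72

Δt = (5.5 − 1.5)/5 = 0.8.
f(1.5) = 35.25, f(2.3) = 89.618, f(3.1) = 185.714, f(3.9) = 335.826, f(4.7) = 552.242, f(5.5) = 847.25.
T_5 = (Δt/2)·[f(t_0) + 2f(t_1) + ... + 2f(t_{4}) + f(t_5)].
Sum = 1283.72.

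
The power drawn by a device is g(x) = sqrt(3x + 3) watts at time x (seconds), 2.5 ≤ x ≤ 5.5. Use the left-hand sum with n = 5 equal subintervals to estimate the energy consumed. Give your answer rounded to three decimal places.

Δx = (5.5 − 2.5)/5 = 0.6.
Left endpoints: 2.5, 3.1, 3.7, 4.3, 4.9.
g(2.5) ≈ 3.240, g(3.1) ≈ 3.507, g(3.7) ≈ 3.755, g(4.3) ≈ 3.987, g(4.9) ≈ 4.207.
Sum = Δx · [g(2.5) + g(3.1) + g(3.7) + g(4.3) + g(4.9)].
Sum ≈ 11.218.

11.218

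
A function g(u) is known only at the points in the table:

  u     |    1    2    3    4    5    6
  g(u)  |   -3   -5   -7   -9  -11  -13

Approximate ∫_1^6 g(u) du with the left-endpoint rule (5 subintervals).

-35

Δu = 1.
Sum = 1·[(-3) + (-5) + (-7) + (-9) + (-11)] = -35.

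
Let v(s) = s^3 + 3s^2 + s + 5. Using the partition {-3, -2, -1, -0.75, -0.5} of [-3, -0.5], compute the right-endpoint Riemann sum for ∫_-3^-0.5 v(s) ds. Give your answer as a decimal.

Subinterval widths: 1, 1, 0.25, 0.25.
Right endpoints: -2, -1, -0.75, -0.5.
v(-2) = 7, v(-1) = 6, v(-0.75) = 5.515625, v(-0.5) = 5.125.
Sum = Σ Δs_i · v(s_i).
Sum = 15.66015625.

15.66015625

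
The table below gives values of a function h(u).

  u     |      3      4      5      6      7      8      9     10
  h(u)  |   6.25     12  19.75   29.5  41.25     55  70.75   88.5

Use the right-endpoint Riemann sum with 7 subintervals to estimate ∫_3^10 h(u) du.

Δu = 1.
Sum = 1·[12 + 19.75 + 29.5 + 41.25 + 55 + 70.75 + 88.5] = 316.75.

316.75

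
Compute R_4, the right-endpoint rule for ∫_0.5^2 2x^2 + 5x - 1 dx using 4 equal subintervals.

16.0078125

Δx = (2 − 0.5)/4 = 0.375.
Right endpoints: 0.875, 1.25, 1.625, 2.
f(0.875) = 4.90625, f(1.25) = 8.375, f(1.625) = 12.40625, f(2) = 17.
Sum = Δx · [f(0.875) + f(1.25) + f(1.625) + f(2)].
Sum = 16.0078125.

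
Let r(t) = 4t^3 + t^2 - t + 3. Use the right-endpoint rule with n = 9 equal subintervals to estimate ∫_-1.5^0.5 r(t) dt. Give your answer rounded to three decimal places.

Δt = (0.5 − (-1.5))/9 = 2/9.
Right endpoints: -23/18, -19/18, -5/6, -11/18, -7/18, -1/6, 1/18, 5/18, 0.5.
r(-23/18) = -7099/2916, r(-19/18) = 1357/2916, r(-5/6) = 239/108, r(-11/18) = 8957/2916, r(-7/18) = 9637/2916, r(-1/6) = 343/108, r(1/18) = 8597/2916, r(5/18) = 8413/2916, r(0.5) = 3.25.
Sum = Δt · [r(-23/18) + r(-19/18) + r(-5/6) + ...].
Sum ≈ 4.195.

4.195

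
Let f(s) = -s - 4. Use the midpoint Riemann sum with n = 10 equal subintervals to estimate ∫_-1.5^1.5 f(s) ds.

Δs = (1.5 − (-1.5))/10 = 0.3.
Midpoints: -1.35, -1.05, -0.75, -0.45, -0.15, 0.15, 0.45, 0.75, 1.05, 1.35.
f(-1.35) = -2.65, f(-1.05) = -2.95, f(-0.75) = -3.25, f(-0.45) = -3.55, f(-0.15) = -3.85, f(0.15) = -4.15, f(0.45) = -4.45, f(0.75) = -4.75, f(1.05) = -5.05, f(1.35) = -5.35.
Sum = Δs · [f(-1.35) + f(-1.05) + f(-0.75) + ...].
Sum = -12.

-12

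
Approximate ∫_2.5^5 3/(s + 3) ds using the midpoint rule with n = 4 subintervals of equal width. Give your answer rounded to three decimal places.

Δs = (5 − 2.5)/4 = 0.625.
Midpoints: 2.8125, 3.4375, 4.0625, 4.6875.
f(2.8125) = 16/31, f(3.4375) = 48/103, f(4.0625) = 48/113, f(4.6875) = 16/41.
Sum = Δs · [f(2.8125) + f(3.4375) + f(4.0625) + f(4.6875)].
Sum ≈ 1.123.

1.123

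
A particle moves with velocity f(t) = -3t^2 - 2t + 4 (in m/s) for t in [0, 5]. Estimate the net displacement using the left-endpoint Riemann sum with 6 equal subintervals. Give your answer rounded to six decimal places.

-96.319444

Δt = (5 − 0)/6 = 5/6.
Left endpoints: 0, 5/6, 5/3, 2.5, 10/3, 25/6.
f(0) = 4, f(5/6) = 0.25, f(5/3) = -23/3, f(2.5) = -19.75, f(10/3) = -36, f(25/6) = -677/12.
Sum = Δt · [f(0) + f(5/6) + f(5/3) + ...].
Sum ≈ -96.319444.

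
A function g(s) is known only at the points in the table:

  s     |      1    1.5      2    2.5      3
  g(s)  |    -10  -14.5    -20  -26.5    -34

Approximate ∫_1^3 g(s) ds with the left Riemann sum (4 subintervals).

-35.5

Δs = 0.5.
Sum = 0.5·[(-10) + (-14.5) + (-20) + (-26.5)] = -35.5.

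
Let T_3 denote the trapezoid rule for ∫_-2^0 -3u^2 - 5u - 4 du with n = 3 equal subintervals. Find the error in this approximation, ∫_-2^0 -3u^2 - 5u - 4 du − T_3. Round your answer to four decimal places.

Exact integral: ∫_-2^0 f(u) du = -6.
T_3 ≈ -6.444444.
Error ≈ -6 − (-6.444444) ≈ 0.4444.

0.4444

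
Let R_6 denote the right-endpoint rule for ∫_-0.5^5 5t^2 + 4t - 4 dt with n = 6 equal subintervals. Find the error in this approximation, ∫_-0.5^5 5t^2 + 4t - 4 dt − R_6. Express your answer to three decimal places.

Exact integral: ∫_-0.5^5 f(t) dt ≈ 236.04167.
R_6 ≈ 306.69502.
Error ≈ 236.04167 − 306.69502 ≈ -70.653.

-70.653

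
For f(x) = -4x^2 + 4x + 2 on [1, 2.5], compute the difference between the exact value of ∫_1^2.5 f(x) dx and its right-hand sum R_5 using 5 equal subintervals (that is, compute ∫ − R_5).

2.34

Exact integral: ∫_1^2.5 f(x) dx = -6.
R_5 = -8.34.
Error = -6 − (-8.34) = 2.34.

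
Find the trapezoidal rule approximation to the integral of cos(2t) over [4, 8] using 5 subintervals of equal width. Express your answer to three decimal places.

Δt = (8 − 4)/5 = 0.8.
f(4) ≈ -0.146, f(4.8) ≈ -0.985, f(5.6) ≈ 0.203, f(6.4) ≈ 0.973, f(7.2) ≈ -0.260, f(8) ≈ -0.958.
T_5 = (Δt/2)·[f(t_0) + 2f(t_1) + ... + 2f(t_{4}) + f(t_5)].
Sum ≈ -0.496.

-0.496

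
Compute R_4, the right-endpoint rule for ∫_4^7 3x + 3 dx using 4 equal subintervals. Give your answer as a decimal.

Δx = (7 − 4)/4 = 0.75.
Right endpoints: 4.75, 5.5, 6.25, 7.
f(4.75) = 17.25, f(5.5) = 19.5, f(6.25) = 21.75, f(7) = 24.
Sum = Δx · [f(4.75) + f(5.5) + f(6.25) + f(7)].
Sum = 61.875.

61.875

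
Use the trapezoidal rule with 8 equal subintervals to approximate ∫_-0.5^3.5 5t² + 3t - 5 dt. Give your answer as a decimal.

Δt = (3.5 − (-0.5))/8 = 0.5.
f(-0.5) = -5.25, f(0) = -5, f(0.5) = -2.25, f(1) = 3, f(1.5) = 10.75, f(2) = 21, f(2.5) = 33.75, f(3) = 49, f(3.5) = 66.75.
T_8 = (Δt/2)·[f(t_0) + 2f(t_1) + ... + 2f(t_{7}) + f(t_8)].
Sum = 70.5.

70.5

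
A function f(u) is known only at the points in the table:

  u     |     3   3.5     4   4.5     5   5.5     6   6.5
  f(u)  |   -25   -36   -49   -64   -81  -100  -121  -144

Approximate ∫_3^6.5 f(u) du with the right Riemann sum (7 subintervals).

-297.5

Δu = 0.5.
Sum = 0.5·[(-36) + (-49) + (-64) + (-81) + (-100) + (-121) + (-144)] = -297.5.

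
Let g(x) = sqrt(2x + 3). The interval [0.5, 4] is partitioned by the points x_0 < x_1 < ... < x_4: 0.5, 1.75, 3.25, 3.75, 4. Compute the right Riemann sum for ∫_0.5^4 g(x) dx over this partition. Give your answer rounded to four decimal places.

Subinterval widths: 1.25, 1.5, 0.5, 0.25.
Right endpoints: 1.75, 3.25, 3.75, 4.
g(1.75) ≈ 2.5495, g(3.25) ≈ 3.0822, g(3.75) ≈ 3.2404, g(4) ≈ 3.3166.
Sum = Σ Δx_i · g(x_i).
Sum ≈ 10.2595.

10.2595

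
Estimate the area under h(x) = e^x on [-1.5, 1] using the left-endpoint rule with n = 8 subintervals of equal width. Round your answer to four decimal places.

2.1256

Δx = (1 − (-1.5))/8 = 0.3125.
Left endpoints: -1.5, -1.1875, -0.875, -0.5625, -0.25, 0.0625, 0.375, 0.6875.
h(-1.5) ≈ 0.2231, h(-1.1875) ≈ 0.3050, h(-0.875) ≈ 0.4169, h(-0.5625) ≈ 0.5698, h(-0.25) ≈ 0.7788, h(0.0625) ≈ 1.0645, h(0.375) ≈ 1.4550, h(0.6875) ≈ 1.9887.
Sum = Δx · [h(-1.5) + h(-1.1875) + h(-0.875) + ...].
Sum ≈ 2.1256.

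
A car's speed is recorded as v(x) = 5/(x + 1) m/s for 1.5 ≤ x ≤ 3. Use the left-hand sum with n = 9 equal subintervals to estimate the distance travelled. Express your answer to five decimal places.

Δx = (3 − 1.5)/9 = 1/6.
Left endpoints: 1.5, 5/3, 11/6, 2, 13/6, 7/3, 2.5, 8/3, 17/6.
v(1.5) = 2, v(5/3) = 1.875, v(11/6) = 30/17, v(2) = 5/3, v(13/6) = 30/19, v(7/3) = 1.5, v(2.5) = 10/7, v(8/3) = 15/11, v(17/6) = 30/23.
Sum = Δx · [v(1.5) + v(5/3) + v(11/6) + ...].
Sum ≈ 2.41365.

2.41365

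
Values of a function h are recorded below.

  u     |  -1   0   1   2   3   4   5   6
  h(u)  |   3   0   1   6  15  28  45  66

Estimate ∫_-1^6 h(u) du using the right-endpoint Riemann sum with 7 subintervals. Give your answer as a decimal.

161

Δu = 1.
Sum = 1·[0 + 1 + 6 + 15 + 28 + 45 + 66] = 161.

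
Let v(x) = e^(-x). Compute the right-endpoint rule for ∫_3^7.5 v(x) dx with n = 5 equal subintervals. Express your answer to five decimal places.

Δx = (7.5 − 3)/5 = 0.9.
Right endpoints: 3.9, 4.8, 5.7, 6.6, 7.5.
v(3.9) ≈ 0.02024, v(4.8) ≈ 0.00823, v(5.7) ≈ 0.00335, v(6.6) ≈ 0.00136, v(7.5) ≈ 0.00055.
Sum = Δx · [v(3.9) + v(4.8) + v(5.7) + v(6.6) + v(7.5)].
Sum ≈ 0.03036.

0.03036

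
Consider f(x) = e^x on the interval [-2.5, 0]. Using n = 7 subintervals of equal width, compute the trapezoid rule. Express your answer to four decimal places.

Δx = (0 − (-2.5))/7 = 5/14.
f(-2.5) ≈ 0.0821, f(-15/7) ≈ 0.1173, f(-25/14) ≈ 0.1677, f(-10/7) ≈ 0.2397, f(-15/14) ≈ 0.3425, f(-5/7) ≈ 0.4895, f(-5/14) ≈ 0.6997, f(0) ≈ 1.0000.
T_7 = (Δx/2)·[f(x_0) + 2f(x_1) + ... + 2f(x_{6}) + f(x_7)].
Sum ≈ 0.9277.

0.9277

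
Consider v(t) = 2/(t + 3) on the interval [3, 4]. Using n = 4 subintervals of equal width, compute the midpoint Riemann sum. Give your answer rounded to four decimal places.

Δt = (4 − 3)/4 = 0.25.
Midpoints: 3.125, 3.375, 3.625, 3.875.
v(3.125) = 16/49, v(3.375) = 16/51, v(3.625) = 16/53, v(3.875) = 16/55.
Sum = Δt · [v(3.125) + v(3.375) + v(3.625) + v(3.875)].
Sum ≈ 0.3083.

0.3083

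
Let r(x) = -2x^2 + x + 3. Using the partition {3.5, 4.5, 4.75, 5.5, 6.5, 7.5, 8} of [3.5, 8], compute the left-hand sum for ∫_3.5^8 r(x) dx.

-232.28125

Subinterval widths: 1, 0.25, 0.75, 1, 1, 0.5.
Left endpoints: 3.5, 4.5, 4.75, 5.5, 6.5, 7.5.
r(3.5) = -18, r(4.5) = -33, r(4.75) = -37.375, r(5.5) = -52, r(6.5) = -75, r(7.5) = -102.
Sum = Σ Δx_i · r(x_i).
Sum = -232.28125.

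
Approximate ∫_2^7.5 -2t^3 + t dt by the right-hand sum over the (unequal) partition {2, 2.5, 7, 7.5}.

Subinterval widths: 0.5, 4.5, 0.5.
Right endpoints: 2.5, 7, 7.5.
f(2.5) = -28.75, f(7) = -679, f(7.5) = -836.25.
Sum = Σ Δt_i · f(t_i).
Sum = -3488.

-3488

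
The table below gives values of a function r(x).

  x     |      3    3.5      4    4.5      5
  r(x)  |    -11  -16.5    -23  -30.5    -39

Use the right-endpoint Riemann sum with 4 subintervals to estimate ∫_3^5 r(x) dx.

Δx = 0.5.
Sum = 0.5·[(-16.5) + (-23) + (-30.5) + (-39)] = -54.5.

-54.5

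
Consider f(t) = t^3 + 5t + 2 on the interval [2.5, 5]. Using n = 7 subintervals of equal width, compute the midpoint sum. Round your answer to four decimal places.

Δt = (5 − 2.5)/7 = 5/14.
Midpoints: 75/28, 85/28, 95/28, 3.75, 115/28, 125/28, 135/28.
f(75/28) = 759779/21952, f(85/28) = 991229/21952, f(95/28) = 1273679/21952, f(3.75) = 73.484375, f(115/28) = 2015579/21952, f(125/28) = 2487029/21952, f(135/28) = 3033479/21952.
Sum = Δt · [f(75/28) + f(85/28) + f(95/28) + ...].
Sum ≈ 198.0604.

198.0604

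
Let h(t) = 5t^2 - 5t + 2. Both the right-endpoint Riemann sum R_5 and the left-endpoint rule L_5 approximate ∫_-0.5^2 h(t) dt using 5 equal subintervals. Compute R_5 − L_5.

3.125

R_5 = 11.25.
L_5 = 8.125.
R_5 − L_5 = 3.125.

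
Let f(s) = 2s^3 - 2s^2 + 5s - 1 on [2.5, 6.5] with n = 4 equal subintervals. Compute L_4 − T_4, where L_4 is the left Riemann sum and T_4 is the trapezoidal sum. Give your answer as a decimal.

L_4 = 570.
T_4 = 803.
L_4 − T_4 = -233.

-233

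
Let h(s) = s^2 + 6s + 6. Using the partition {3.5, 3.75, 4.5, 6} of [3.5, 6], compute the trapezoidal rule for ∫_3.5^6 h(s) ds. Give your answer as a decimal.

Subinterval widths: 0.25, 0.75, 1.5.
h(3.5) = 39.25, h(3.75) = 42.5625, h(4.5) = 53.25, h(6) = 78.
On each subinterval the trapezoid contributes (Δs_i/2)·[h(s_{i-1}) + h(s_i)].
Sum = 144.59375.

144.59375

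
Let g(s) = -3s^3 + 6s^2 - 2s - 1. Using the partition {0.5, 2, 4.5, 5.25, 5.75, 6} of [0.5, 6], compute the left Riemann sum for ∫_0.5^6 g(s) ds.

Subinterval widths: 1.5, 2.5, 0.75, 0.5, 0.25.
Left endpoints: 0.5, 2, 4.5, 5.25, 5.75.
g(0.5) = -0.875, g(2) = -5, g(4.5) = -161.875, g(5.25) = -280.234375, g(5.75) = -384.453125.
Sum = Σ Δs_i · g(s_i).
Sum = -371.44921875.

-371.44921875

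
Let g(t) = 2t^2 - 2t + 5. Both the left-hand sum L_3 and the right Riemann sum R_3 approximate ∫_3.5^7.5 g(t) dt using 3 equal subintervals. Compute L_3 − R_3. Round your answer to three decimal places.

L_3 ≈ 177.70370.
R_3 ≈ 284.37037.
L_3 − R_3 ≈ -106.667.

-106.667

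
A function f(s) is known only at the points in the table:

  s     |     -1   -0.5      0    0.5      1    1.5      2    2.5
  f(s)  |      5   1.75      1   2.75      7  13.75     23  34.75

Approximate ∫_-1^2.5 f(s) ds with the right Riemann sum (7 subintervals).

42

Δs = 0.5.
Sum = 0.5·[1.75 + 1 + 2.75 + 7 + 13.75 + 23 + 34.75] = 42.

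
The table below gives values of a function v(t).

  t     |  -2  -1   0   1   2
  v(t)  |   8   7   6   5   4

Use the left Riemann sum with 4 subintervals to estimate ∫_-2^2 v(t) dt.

Δt = 1.
Sum = 1·[8 + 7 + 6 + 5] = 26.

26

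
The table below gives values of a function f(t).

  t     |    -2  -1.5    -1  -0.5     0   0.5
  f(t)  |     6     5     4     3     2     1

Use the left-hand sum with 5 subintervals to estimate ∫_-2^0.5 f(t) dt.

10

Δt = 0.5.
Sum = 0.5·[6 + 5 + 4 + 3 + 2] = 10.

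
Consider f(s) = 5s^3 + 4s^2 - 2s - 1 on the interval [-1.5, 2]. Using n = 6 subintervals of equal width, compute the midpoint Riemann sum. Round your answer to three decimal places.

22.819

Δs = (2 − (-1.5))/6 = 7/12.
Midpoints: -29/24, -0.625, -1/24, 13/24, 1.125, 41/24.
f(-29/24) = -21625/13824, f(-0.625) = 303/512, f(-1/24) = -12581/13824, f(13/24) = -1591/13824, f(1.125) = 4573/512, f(41/24) = 444925/13824.
Sum = Δs · [f(-29/24) + f(-0.625) + f(-1/24) + ...].
Sum ≈ 22.819.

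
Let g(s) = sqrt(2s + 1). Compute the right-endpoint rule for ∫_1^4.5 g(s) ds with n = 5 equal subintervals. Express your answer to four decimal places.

9.2989

Δs = (4.5 − 1)/5 = 0.7.
Right endpoints: 1.7, 2.4, 3.1, 3.8, 4.5.
g(1.7) ≈ 2.0976, g(2.4) ≈ 2.4083, g(3.1) ≈ 2.6833, g(3.8) ≈ 2.9326, g(4.5) ≈ 3.1623.
Sum = Δs · [g(1.7) + g(2.4) + g(3.1) + g(3.8) + g(4.5)].
Sum ≈ 9.2989.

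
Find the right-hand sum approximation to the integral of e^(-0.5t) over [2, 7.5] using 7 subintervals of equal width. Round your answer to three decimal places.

Δt = (7.5 − 2)/7 = 11/14.
Right endpoints: 39/14, 25/7, 61/14, 36/7, 83/14, 47/7, 7.5.
f(39/14) ≈ 0.248, f(25/7) ≈ 0.168, f(61/14) ≈ 0.113, f(36/7) ≈ 0.076, f(83/14) ≈ 0.052, f(47/7) ≈ 0.035, f(7.5) ≈ 0.024.
Sum = Δt · [f(39/14) + f(25/7) + f(61/14) + ...].
Sum ≈ 0.562.

0.562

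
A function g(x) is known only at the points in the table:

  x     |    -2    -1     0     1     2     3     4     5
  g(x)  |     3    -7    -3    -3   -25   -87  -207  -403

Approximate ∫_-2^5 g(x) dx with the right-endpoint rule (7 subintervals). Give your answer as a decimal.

Δx = 1.
Sum = 1·[(-7) + (-3) + (-3) + (-25) + (-87) + (-207) + (-403)] = -735.

-735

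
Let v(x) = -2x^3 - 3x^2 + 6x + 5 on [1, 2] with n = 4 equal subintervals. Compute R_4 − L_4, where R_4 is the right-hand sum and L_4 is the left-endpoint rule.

R_4 = -2.75.
L_4 = 1.5.
R_4 − L_4 = -4.25.

-4.25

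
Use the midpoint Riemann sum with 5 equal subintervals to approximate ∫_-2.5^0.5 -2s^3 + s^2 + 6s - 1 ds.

3.12

Δs = (0.5 − (-2.5))/5 = 0.6.
Midpoints: -2.2, -1.6, -1, -0.4, 0.2.
f(-2.2) = 11.936, f(-1.6) = 0.152, f(-1) = -4, f(-0.4) = -3.112, f(0.2) = 0.224.
Sum = Δs · [f(-2.2) + f(-1.6) + f(-1) + f(-0.4) + f(0.2)].
Sum = 3.12.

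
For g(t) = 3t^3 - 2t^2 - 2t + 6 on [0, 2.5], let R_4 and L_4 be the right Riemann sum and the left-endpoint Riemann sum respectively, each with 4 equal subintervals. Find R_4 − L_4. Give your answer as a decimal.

18.359375

R_4 ≈ 38.31543.
L_4 ≈ 19.95605.
R_4 − L_4 = 18.359375.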